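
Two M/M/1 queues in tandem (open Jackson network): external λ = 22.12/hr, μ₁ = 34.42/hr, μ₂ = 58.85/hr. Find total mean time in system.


Each node sees arrival rate λ = 22.12/hr (tandem ⇒ throughput preserved).
W₁ = 1/(μ₁−λ) = 1/(34.42−22.12) = 0.08130 hr
W₂ = 1/(μ₂−λ) = 1/(58.85−22.12) = 0.02723 hr
W_total = W₁ + W₂ = 0.08130 + 0.02723 = 0.10853 hr

Final: 0.10853 hr


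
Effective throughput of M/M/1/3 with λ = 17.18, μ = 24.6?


ρ = 0.6984; P_K = (1−ρ)ρ^3/(1−ρ^4) = 0.134806
λ_eff = λ(1 − P_K) = 17.18·(1 − 0.134806) = 17.18·0.865194 = 14.8640 /hr

Final: 14.8640 /hr


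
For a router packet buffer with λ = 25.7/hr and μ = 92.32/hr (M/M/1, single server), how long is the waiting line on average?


ρ = 25.7/92.32 = 0.2784
Lq = ρ²/(1−ρ) = 0.07750/0.7216 = 0.1074

Final: 0.1074


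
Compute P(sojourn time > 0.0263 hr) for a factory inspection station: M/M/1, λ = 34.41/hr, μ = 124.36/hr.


W ~ Exponential(μ−λ) for M/M/1.
μ − λ = 124.36 − 34.41 = 89.9500
P(W > t) = e^{−(μ−λ)t} = e^{−2.3657} = 0.093885

Final: 0.093885


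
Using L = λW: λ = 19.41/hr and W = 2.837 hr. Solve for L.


L = λW = 19.41·2.837 = 55.0662

Final: 55.0662


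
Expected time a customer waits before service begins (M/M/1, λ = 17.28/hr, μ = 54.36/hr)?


ρ = 17.28/54.36 = 0.3179
Wq = ρ/(μ−λ) = 0.3179/(54.36 − 17.28) = 0.3179/37.08 = 0.008573 hr

Final: 0.008573 hr


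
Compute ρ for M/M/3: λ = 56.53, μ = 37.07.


ρ = λ/(cμ) = 56.53/(3·37.07) = 56.53/111.21 = 0.5083

Final: 0.5083


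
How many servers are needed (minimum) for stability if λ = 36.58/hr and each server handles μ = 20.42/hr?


Stability requires cμ > λ ⇔ c > λ/μ.
λ/μ = 36.58/20.42 = 1.7914
Minimum integer c = ⌊1.7914⌋ + 1 = 2
Check: 2·20.42 = 40.84 > 36.58, while 1·20.42 = 20.42 ≤ 36.58

Final: 2 servers


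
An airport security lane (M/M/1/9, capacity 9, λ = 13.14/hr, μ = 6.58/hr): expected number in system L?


ρ = 13.14/6.58 = 1.9970
L = ρ[1 − (K+1)ρ^K + Kρ^(K+1)] / [(1−ρ)(1−ρ^(K+1))]
Numerator: 1.9970·(1 − 10·505.039382 + 9·1008.543689) = 8042.757131
Denominator: (-0.9970)·(-1007.543689) = 1004.481246
L = 8042.757131/1004.481246 = 8.0069

Final: 8.0069


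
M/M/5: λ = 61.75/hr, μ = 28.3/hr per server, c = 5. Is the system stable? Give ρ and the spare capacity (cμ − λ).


Total capacity cμ = 5·28.3 = 141.50/hr
ρ = λ/(cμ) = 61.75/141.50 = 0.4364
Stable ⇔ ρ < 1: YES
Spare capacity = cμ − λ = 141.50 − 61.75 = 79.75/hr

Final: ρ = 0.4364; stable; margin = 79.75/hr


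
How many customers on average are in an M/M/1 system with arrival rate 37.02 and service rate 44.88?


ρ = λ/μ = 37.02/44.88 = 0.8249
L = ρ/(1−ρ) = 0.8249/(1 − 0.8249) = 0.8249/0.1751 = 4.7099

Final: 4.7099


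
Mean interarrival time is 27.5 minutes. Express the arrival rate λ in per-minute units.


λ = 1/(interarrival time) in consistent units.
1 minute = 1 min, so λ = 1/27.5 = 0.03636 per minute

Final: 0.03636 /min


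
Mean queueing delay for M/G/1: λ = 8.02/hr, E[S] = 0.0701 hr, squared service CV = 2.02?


ρ = λ·E[S] = 8.02·0.0701 = 0.5622
E[S²] = E[S]²(1+C_s²) = 0.0701²·(1+2.02) = 0.014840
Wq = λ·E[S²]/(2(1−ρ)) = 8.02·0.014840/(2·0.4378) = 0.13593 hr

Final: 0.13593 hr


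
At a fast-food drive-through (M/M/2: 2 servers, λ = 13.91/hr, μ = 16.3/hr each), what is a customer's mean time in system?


a = 0.8534; ρ = 0.4267; P₀ = 0.401849
Lq = P₀·a^c·ρ/(c!(1−ρ)²) = 0.18995
Wq = Lq/λ = 0.18995/13.91 = 0.01366 hr
W = Wq + 1/μ = 0.01366 + 0.06135 = 0.07501 hr

Final: 0.07501 hr


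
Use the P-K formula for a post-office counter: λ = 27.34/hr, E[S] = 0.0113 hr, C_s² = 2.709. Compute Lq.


ρ = λ·E[S] = 27.34·0.0113 = 0.3089
Lq = ρ²(1+C_s²)/(2(1−ρ)) = 0.09545·(1+2.709)/(2·0.6911)
= 0.09545·3.7090/1.3821 = 0.25613

Final: 0.25613


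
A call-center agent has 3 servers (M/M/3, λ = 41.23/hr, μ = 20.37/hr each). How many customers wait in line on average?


a = λ/μ = 2.0241; ρ = a/3 = 0.6747
P₀ = 0.107288
Lq = P₀·a^c·ρ / (c!·(1−ρ)²) = 0.107288·8.29215·0.6747/(6·0.10583)
= 0.94528

Final: 0.94528


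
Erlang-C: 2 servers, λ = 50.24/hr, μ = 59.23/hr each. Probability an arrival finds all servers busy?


a = λ/μ = 0.8482; ρ = a/2 = 0.4241
P₀ = 0.404386 (from M/M/c formula)
C(c,a) = [a^c/(c!(1−ρ))]·P₀ = [0.71948/(2·0.5759)]·0.404386
= 0.62466·0.404386 = 0.252605

Final: 0.252605


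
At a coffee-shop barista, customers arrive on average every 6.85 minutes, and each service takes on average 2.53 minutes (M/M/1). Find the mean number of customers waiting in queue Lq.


λ = 60/6.85 = 8.7591 /hr
μ = 60/2.53 = 23.7154 /hr
ρ = λ/μ = 8.7591/23.7154 = 0.3693
Lq = ρ²/(1−ρ) = 0.1364/0.6307 = 0.2163

Final: 0.2163


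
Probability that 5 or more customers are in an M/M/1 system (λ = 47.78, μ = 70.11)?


ρ = 47.78/70.11 = 0.6815
P(N ≥ n) = ρ^n = 0.6815^5 = 0.147005

Final: 0.147005


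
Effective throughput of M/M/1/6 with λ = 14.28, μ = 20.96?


ρ = 0.6813; P_K = (1−ρ)ρ^6/(1−ρ^7) = 0.034202
λ_eff = λ(1 − P_K) = 14.28·(1 − 0.034202) = 14.28·0.965798 = 13.7916 /hr

Final: 13.7916 /hr


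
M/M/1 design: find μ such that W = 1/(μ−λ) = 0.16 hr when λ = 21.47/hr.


W = 1/(μ−λ) ⇒ μ − λ = 1/W = 1/0.16 = 6.2500
μ = λ + 1/W = 21.47 + 6.2500 = 27.7200 per hr

Final: 27.7200 /hr


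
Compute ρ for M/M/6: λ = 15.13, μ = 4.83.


ρ = λ/(cμ) = 15.13/(6·4.83) = 15.13/28.98 = 0.5221

Final: 0.5221


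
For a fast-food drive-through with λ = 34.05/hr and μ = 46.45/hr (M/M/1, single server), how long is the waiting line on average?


ρ = 34.05/46.45 = 0.7330
Lq = ρ²/(1−ρ) = 0.5374/0.2670 = 2.0129

Final: 2.0129


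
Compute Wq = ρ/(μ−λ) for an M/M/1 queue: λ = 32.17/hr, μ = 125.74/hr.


ρ = 32.17/125.74 = 0.2558
Wq = ρ/(μ−λ) = 0.2558/(125.74 − 32.17) = 0.2558/93.57 = 0.002734 hr

Final: 0.002734 hr


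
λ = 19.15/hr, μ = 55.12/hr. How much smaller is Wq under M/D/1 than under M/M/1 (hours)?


ρ = 19.15/55.12 = 0.3474
Wq(M/M/1) = ρ/(μ−λ) = 0.3474/35.97 = 0.009659 hr
Wq(M/D/1) = ρ/(2(μ−λ)) = 0.004829 hr
Savings = 0.009659 − 0.004829 = 0.004829 hr

Final: 0.004829 hr


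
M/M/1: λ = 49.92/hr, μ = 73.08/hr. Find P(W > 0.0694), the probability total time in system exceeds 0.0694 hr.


W ~ Exponential(μ−λ) for M/M/1.
μ − λ = 73.08 − 49.92 = 23.1600
P(W > t) = e^{−(μ−λ)t} = e^{−1.6073} = 0.200427

Final: 0.200427


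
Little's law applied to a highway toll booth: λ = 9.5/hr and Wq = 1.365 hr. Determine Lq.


Lq = λWq = 9.5·1.365 = 12.9675

Final: 12.9675


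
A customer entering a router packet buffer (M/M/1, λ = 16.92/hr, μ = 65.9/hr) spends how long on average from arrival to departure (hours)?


W = 1/(μ−λ) = 1/(65.9 − 16.92) = 1/48.98 = 0.02042 hr

Final: 0.02042 hr


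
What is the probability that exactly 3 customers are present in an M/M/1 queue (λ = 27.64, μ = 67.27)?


ρ = 27.64/67.27 = 0.4109
P_n = (1−ρ)·ρ^n = (1 − 0.4109)·0.4109^3 = 0.5891·0.069367 = 0.040865

Final: 0.040865


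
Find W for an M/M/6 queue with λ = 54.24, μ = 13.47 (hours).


a = 4.0267; ρ = 0.6711; P₀ = 0.016182
Lq = P₀·a^c·ρ/(c!(1−ρ)²) = 0.59450
Wq = Lq/λ = 0.59450/54.24 = 0.01096 hr
W = Wq + 1/μ = 0.01096 + 0.07424 = 0.08520 hr

Final: 0.08520 hr


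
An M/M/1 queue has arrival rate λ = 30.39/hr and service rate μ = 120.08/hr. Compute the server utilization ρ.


ρ = λ/μ = 30.39/120.08 = 0.2531

Final: 0.2531


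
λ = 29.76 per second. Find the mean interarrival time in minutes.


Mean interarrival time = 1/λ = 1/29.76 second = 0.03360 second
In minutes: 0.03360 × 0.0166667 = 0.0005600 min

Final: 0.0005600 min


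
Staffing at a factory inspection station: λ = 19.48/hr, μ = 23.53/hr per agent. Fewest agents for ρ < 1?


Stability requires cμ > λ ⇔ c > λ/μ.
λ/μ = 19.48/23.53 = 0.8279
Minimum integer c = ⌊0.8279⌋ + 1 = 1
Check: 1·23.53 = 23.53 > 19.48, while 0·23.53 = 0.00 ≤ 19.48

Final: 1 servers


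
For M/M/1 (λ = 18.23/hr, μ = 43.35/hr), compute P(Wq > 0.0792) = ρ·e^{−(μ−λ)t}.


ρ = 18.23/43.35 = 0.4205
P(Wq > t) = ρ·e^{−(μ−λ)t} = 0.4205·e^{−1.9895}
= 0.4205·0.136763 = 0.057513

Final: 0.057513


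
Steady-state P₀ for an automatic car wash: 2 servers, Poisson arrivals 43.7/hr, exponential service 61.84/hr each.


a = λ/μ = 43.7/61.84 = 0.7067; ρ = a/c = 0.3533
Σ_{k=0}^{1} a^k/k! (terms k=0..1) = 1.00000 + 0.70666 = 1.70666
Tail: a^2/(2!(1−ρ)) = 0.49937/(2·0.6467) = 0.38611
P₀ = 1/(1.70666 + 0.38611) = 1/2.09277 = 0.477835

Final: 0.477835


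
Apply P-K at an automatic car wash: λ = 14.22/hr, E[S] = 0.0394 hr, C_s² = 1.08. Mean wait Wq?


ρ = λ·E[S] = 14.22·0.0394 = 0.5603
E[S²] = E[S]²(1+C_s²) = 0.0394²·(1+1.08) = 0.003229
Wq = λ·E[S²]/(2(1−ρ)) = 14.22·0.003229/(2·0.4397) = 0.05221 hr

Final: 0.05221 hr


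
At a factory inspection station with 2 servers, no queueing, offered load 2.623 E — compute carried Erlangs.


B(2,2.623) = 0.487050 (Erlang-B)
Carried load = a(1 − B) = 2.623·(1 − 0.487050) = 2.623·0.512950 = 1.3455 E

Final: 1.3455 Erlangs


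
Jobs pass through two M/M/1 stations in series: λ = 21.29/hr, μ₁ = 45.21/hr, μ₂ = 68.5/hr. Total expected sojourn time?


Each node sees arrival rate λ = 21.29/hr (tandem ⇒ throughput preserved).
W₁ = 1/(μ₁−λ) = 1/(45.21−21.29) = 0.04181 hr
W₂ = 1/(μ₂−λ) = 1/(68.5−21.29) = 0.02118 hr
W_total = W₁ + W₂ = 0.04181 + 0.02118 = 0.06299 hr

Final: 0.06299 hr


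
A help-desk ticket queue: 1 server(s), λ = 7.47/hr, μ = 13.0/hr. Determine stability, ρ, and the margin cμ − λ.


Total capacity cμ = 1·13.0 = 13.00/hr
ρ = λ/(cμ) = 7.47/13.00 = 0.5746
Stable ⇔ ρ < 1: YES
Spare capacity = cμ − λ = 13.00 − 7.47 = 5.53/hr

Final: ρ = 0.5746; stable; margin = 5.53/hr


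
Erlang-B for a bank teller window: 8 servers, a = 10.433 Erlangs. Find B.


B(c,a) = (a^c/c!) / Σ_{k=0}^{c} a^k/k!
a^8/8! = 3481.393672
Σ terms (k=0..8): 1.00000 + 10.43300 + 54.42374 + 189.26764 + 493.65733 + 1030.06538 + 1791.11202 + 2669.52453 + 3481.39367 = 9720.877310
B = 3481.393672/9720.877310 = 0.358136

Final: 0.358136


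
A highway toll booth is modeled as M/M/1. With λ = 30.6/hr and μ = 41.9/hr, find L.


ρ = λ/μ = 30.6/41.9 = 0.7303
L = ρ/(1−ρ) = 0.7303/(1 − 0.7303) = 0.7303/0.2697 = 2.7080

Final: 2.7080


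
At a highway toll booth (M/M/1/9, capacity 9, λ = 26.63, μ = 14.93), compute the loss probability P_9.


ρ = λ/μ = 26.63/14.93 = 1.7837
P_K = (1−ρ)ρ^K/(1−ρ^(K+1)) = (-0.7837·182.726791)/(1 − 325.921933)
= -143.195141/-324.921933 = 0.440706

Final: 0.440706


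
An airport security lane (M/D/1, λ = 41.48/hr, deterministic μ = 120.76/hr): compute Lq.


ρ = 41.48/120.76 = 0.3435
M/D/1: Lq = ρ²/(2(1−ρ)) = 0.1180/(2·0.6565) = 0.08986

Final: 0.08986


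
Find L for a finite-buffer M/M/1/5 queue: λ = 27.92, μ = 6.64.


ρ = 27.92/6.64 = 4.2048
L = ρ[1 − (K+1)ρ^K + Kρ^(K+1)] / [(1−ρ)(1−ρ^(K+1))]
Numerator: 4.2048·(1 − 6·1314.427610 + 5·5526.930551) = 83041.342141
Denominator: (-3.2048)·(-5525.930551) = 17709.608755
L = 83041.342141/17709.608755 = 4.6891

Final: 4.6891


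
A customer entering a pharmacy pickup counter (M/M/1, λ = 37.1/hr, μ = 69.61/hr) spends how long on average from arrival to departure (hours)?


W = 1/(μ−λ) = 1/(69.61 − 37.1) = 1/32.51 = 0.03076 hr

Final: 0.03076 hr


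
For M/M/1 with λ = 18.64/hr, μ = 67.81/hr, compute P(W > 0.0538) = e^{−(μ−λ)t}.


W ~ Exponential(μ−λ) for M/M/1.
μ − λ = 67.81 − 18.64 = 49.1700
P(W > t) = e^{−(μ−λ)t} = e^{−2.6453} = 0.070981

Final: 0.070981


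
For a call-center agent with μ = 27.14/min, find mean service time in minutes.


Mean service time = 1/μ = 1/27.14 minute = 0.03685 minute
In minutes: 0.03685 × 1 = 0.03685 min

Final: 0.03685 min


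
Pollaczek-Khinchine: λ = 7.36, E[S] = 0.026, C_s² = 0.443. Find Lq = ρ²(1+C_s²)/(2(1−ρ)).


ρ = λ·E[S] = 7.36·0.026 = 0.1914
Lq = ρ²(1+C_s²)/(2(1−ρ)) = 0.03662·(1+0.443)/(2·0.8086)
= 0.03662·1.4430/1.6173 = 0.03267

Final: 0.03267


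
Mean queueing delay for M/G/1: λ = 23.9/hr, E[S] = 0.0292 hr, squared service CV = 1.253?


ρ = λ·E[S] = 23.9·0.0292 = 0.6979
E[S²] = E[S]²(1+C_s²) = 0.0292²·(1+1.253) = 0.001921
Wq = λ·E[S²]/(2(1−ρ)) = 23.9·0.001921/(2·0.3021) = 0.07598 hr

Final: 0.07598 hr


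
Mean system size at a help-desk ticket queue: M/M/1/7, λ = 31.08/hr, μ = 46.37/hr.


ρ = 31.08/46.37 = 0.6703
L = ρ[1 − (K+1)ρ^K + Kρ^(K+1)] / [(1−ρ)(1−ρ^(K+1))]
Numerator: 0.6703·(1 − 8·0.060773 + 7·0.040733) = 0.535508
Denominator: (0.3297)·(0.959267) = 0.316308
L = 0.535508/0.316308 = 1.6930

Final: 1.6930


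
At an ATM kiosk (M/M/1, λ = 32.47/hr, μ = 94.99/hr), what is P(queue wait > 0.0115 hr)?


ρ = 32.47/94.99 = 0.3418
P(Wq > t) = ρ·e^{−(μ−λ)t} = 0.3418·e^{−0.7190}
= 0.3418·0.487249 = 0.166554

Final: 0.166554


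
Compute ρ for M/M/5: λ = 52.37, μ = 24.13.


ρ = λ/(cμ) = 52.37/(5·24.13) = 52.37/120.65 = 0.4341

Final: 0.4341


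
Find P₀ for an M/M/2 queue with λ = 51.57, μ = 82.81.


a = λ/μ = 51.57/82.81 = 0.6228; ρ = a/c = 0.3114
Σ_{k=0}^{1} a^k/k! (terms k=0..1) = 1.00000 + 0.62275 = 1.62275
Tail: a^2/(2!(1−ρ)) = 0.38782/(2·0.6886) = 0.28159
P₀ = 1/(1.62275 + 0.28159) = 1/1.90434 = 0.525116

Final: 0.525116


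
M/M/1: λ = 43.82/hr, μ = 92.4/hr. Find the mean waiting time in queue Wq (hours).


ρ = 43.82/92.4 = 0.4742
Wq = ρ/(μ−λ) = 0.4742/(92.4 − 43.82) = 0.4742/48.58 = 0.009762 hr

Final: 0.009762 hr


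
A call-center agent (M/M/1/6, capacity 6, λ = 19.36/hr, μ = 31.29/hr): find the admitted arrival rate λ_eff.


ρ = 0.6187; P_K = (1−ρ)ρ^6/(1−ρ^7) = 0.022160
λ_eff = λ(1 − P_K) = 19.36·(1 − 0.022160) = 19.36·0.977840 = 18.9310 /hr

Final: 18.9310 /hr


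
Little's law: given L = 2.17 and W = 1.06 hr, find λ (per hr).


λ = L/W = 2.17/1.06 = 2.0472 /hr

Final: 2.0472 /hr


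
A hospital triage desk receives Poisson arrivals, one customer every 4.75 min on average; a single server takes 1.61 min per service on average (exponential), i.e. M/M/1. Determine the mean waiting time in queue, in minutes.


λ = 60/4.75 = 12.6316 /hr
μ = 60/1.61 = 37.2671 /hr
ρ = λ/μ = 12.6316/37.2671 = 0.3389
Wq = ρ/(μ−λ) = 0.3389/(37.2671−12.6316) = 0.01376 hr
In minutes: 0.01376·60 = 0.8255 min

Final: 0.8255 min


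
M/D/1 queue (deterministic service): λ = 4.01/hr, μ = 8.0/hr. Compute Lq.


ρ = 4.01/8.0 = 0.5012
M/D/1: Lq = ρ²/(2(1−ρ)) = 0.2513/(2·0.4988) = 0.25188

Final: 0.25188


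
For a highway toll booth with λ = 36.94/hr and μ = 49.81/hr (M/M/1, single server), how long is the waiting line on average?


ρ = 36.94/49.81 = 0.7416
Lq = ρ²/(1−ρ) = 0.5500/0.2584 = 2.1286

Final: 2.1286


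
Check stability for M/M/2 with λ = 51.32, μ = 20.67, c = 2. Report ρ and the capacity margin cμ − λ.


Total capacity cμ = 2·20.67 = 41.34/hr
ρ = λ/(cμ) = 51.32/41.34 = 1.2414
Stable ⇔ ρ < 1: NO
Spare capacity = cμ − λ = 41.34 − 51.32 = -9.98/hr

Final: ρ = 1.2414; unstable; margin = -9.98/hr


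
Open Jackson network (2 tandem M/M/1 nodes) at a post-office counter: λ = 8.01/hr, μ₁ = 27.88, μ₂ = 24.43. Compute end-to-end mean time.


Each node sees arrival rate λ = 8.01/hr (tandem ⇒ throughput preserved).
W₁ = 1/(μ₁−λ) = 1/(27.88−8.01) = 0.05033 hr
W₂ = 1/(μ₂−λ) = 1/(24.43−8.01) = 0.06090 hr
W_total = W₁ + W₂ = 0.05033 + 0.06090 = 0.11123 hr

Final: 0.11123 hr


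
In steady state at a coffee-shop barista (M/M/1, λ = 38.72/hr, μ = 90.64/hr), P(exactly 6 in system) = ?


ρ = 38.72/90.64 = 0.4272
P_n = (1−ρ)·ρ^n = (1 − 0.4272)·0.4272^6 = 0.5728·0.006077 = 0.003481

Final: 0.003481


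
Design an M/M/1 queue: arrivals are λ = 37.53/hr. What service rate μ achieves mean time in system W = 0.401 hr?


W = 1/(μ−λ) ⇒ μ − λ = 1/W = 1/0.401 = 2.4938
μ = λ + 1/W = 37.53 + 2.4938 = 40.0238 per hr

Final: 40.0238 /hr


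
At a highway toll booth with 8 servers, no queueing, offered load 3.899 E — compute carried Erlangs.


B(8,3.899) = 0.027347 (Erlang-B)
Carried load = a(1 − B) = 3.899·(1 − 0.027347) = 3.899·0.972653 = 3.7924 E

Final: 3.7924 Erlangs


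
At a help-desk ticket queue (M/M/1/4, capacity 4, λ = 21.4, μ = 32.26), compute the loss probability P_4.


ρ = λ/μ = 21.4/32.26 = 0.6634
P_K = (1−ρ)ρ^K/(1−ρ^(K+1)) = (0.3366·0.193641)/(1 − 0.128454)
= 0.065187/0.871546 = 0.074795

Final: 0.074795


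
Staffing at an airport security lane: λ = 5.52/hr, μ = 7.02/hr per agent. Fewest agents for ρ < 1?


Stability requires cμ > λ ⇔ c > λ/μ.
λ/μ = 5.52/7.02 = 0.7863
Minimum integer c = ⌊0.7863⌋ + 1 = 1
Check: 1·7.02 = 7.02 > 5.52, while 0·7.02 = 0.00 ≤ 5.52

Final: 1 servers


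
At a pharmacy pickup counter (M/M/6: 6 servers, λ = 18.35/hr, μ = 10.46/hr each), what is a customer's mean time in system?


a = 1.7543; ρ = 0.2924; P₀ = 0.172913
Lq = P₀·a^c·ρ/(c!(1−ρ)²) = 0.004088
Wq = Lq/λ = 0.004088/18.35 = 0.0002228 hr
W = Wq + 1/μ = 0.0002228 + 0.09560 = 0.09583 hr

Final: 0.09583 hr


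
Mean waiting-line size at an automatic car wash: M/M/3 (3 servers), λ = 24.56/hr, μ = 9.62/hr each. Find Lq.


a = λ/μ = 2.5530; ρ = a/3 = 0.8510
P₀ = 0.039330
Lq = P₀·a^c·ρ / (c!·(1−ρ)²) = 0.039330·16.64025·0.8510/(6·0.02220)
= 4.18140

Final: 4.18140


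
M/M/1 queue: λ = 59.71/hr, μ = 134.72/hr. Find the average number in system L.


ρ = λ/μ = 59.71/134.72 = 0.4432
L = ρ/(1−ρ) = 0.4432/(1 − 0.4432) = 0.4432/0.5568 = 0.7960

Final: 0.7960


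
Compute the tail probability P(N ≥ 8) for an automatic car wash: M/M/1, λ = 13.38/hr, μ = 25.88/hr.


ρ = 13.38/25.88 = 0.5170
P(N ≥ n) = ρ^n = 0.5170^8 = 0.005104

Final: 0.005104


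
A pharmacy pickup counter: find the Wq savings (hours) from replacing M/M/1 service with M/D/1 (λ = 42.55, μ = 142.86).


ρ = 42.55/142.86 = 0.2978
Wq(M/M/1) = ρ/(μ−λ) = 0.2978/100.31 = 0.002969 hr
Wq(M/D/1) = ρ/(2(μ−λ)) = 0.001485 hr
Savings = 0.002969 − 0.001485 = 0.001485 hr

Final: 0.001485 hr


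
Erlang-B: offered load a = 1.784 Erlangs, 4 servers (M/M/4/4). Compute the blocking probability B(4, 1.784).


B(c,a) = (a^c/c!) / Σ_{k=0}^{c} a^k/k!
a^4/4! = 0.422054
Σ terms (k=0..4): 1.00000 + 1.78400 + 1.59133 + 0.94631 + 0.42205 = 5.743692
B = 0.422054/5.743692 = 0.073481

Final: 0.073481


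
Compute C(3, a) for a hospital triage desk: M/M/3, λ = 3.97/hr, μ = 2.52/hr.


a = λ/μ = 1.5754; ρ = a/3 = 0.5251
P₀ = 0.192729 (from M/M/c formula)
C(c,a) = [a^c/(c!(1−ρ))]·P₀ = [3.90994/(6·0.4749)]·0.192729
= 1.37229·0.192729 = 0.264481

Final: 0.264481


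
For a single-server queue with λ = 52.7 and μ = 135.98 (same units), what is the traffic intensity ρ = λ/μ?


ρ = λ/μ = 52.7/135.98 = 0.3876

Final: 0.3876


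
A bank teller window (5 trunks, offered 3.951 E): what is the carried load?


B(5,3.951) = 0.194682 (Erlang-B)
Carried load = a(1 − B) = 3.951·(1 − 0.194682) = 3.951·0.805318 = 3.1818 E

Final: 3.1818 Erlangs


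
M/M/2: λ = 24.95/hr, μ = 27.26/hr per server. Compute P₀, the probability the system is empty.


a = λ/μ = 24.95/27.26 = 0.9153; ρ = a/c = 0.4576
Σ_{k=0}^{1} a^k/k! (terms k=0..1) = 1.00000 + 0.91526 = 1.91526
Tail: a^2/(2!(1−ρ)) = 0.83770/(2·0.5424) = 0.77226
P₀ = 1/(1.91526 + 0.77226) = 1/2.68752 = 0.372090

Final: 0.372090


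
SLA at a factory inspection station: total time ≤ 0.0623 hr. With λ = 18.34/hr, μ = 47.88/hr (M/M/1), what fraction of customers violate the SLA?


W ~ Exponential(μ−λ) for M/M/1.
μ − λ = 47.88 − 18.34 = 29.5400
P(W > t) = e^{−(μ−λ)t} = e^{−1.8403} = 0.158763

Final: 0.158763


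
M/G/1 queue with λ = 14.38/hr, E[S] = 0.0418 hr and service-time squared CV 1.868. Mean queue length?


ρ = λ·E[S] = 14.38·0.0418 = 0.6011
Lq = ρ²(1+C_s²)/(2(1−ρ)) = 0.3613·(1+1.868)/(2·0.3989)
= 0.3613·2.8680/0.7978 = 1.29879

Final: 1.29879


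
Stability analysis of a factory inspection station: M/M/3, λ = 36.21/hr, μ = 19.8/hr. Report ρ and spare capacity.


Total capacity cμ = 3·19.8 = 59.40/hr
ρ = λ/(cμ) = 36.21/59.40 = 0.6096
Stable ⇔ ρ < 1: YES
Spare capacity = cμ − λ = 59.40 − 36.21 = 23.19/hr

Final: ρ = 0.6096; stable; margin = 23.19/hr


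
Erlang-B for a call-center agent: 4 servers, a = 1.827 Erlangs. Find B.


B(c,a) = (a^c/c!) / Σ_{k=0}^{c} a^k/k!
a^4/4! = 0.464240
Σ terms (k=0..4): 1.00000 + 1.82700 + 1.66896 + 1.01640 + 0.46424 = 5.976604
B = 0.464240/5.976604 = 0.077676

Final: 0.077676


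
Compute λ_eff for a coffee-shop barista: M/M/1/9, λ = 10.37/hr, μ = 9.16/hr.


ρ = 1.1321; P_K = (1−ρ)ρ^9/(1−ρ^10) = 0.164152
λ_eff = λ(1 − P_K) = 10.37·(1 − 0.164152) = 10.37·0.835848 = 8.6677 /hr

Final: 8.6677 /hr


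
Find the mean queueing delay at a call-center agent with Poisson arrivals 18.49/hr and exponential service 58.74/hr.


ρ = 18.49/58.74 = 0.3148
Wq = ρ/(μ−λ) = 0.3148/(58.74 − 18.49) = 0.3148/40.25 = 0.007821 hr

Final: 0.007821 hr


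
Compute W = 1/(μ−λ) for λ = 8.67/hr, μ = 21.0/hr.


W = 1/(μ−λ) = 1/(21.0 − 8.67) = 1/12.33 = 0.08110 hr

Final: 0.08110 hr


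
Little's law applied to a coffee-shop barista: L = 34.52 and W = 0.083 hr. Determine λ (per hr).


λ = L/W = 34.52/0.083 = 415.9036 /hr

Final: 415.9036 /hr


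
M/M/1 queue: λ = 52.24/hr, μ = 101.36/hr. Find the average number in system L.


ρ = λ/μ = 52.24/101.36 = 0.5154
L = ρ/(1−ρ) = 0.5154/(1 − 0.5154) = 0.5154/0.4846 = 1.0635

Final: 1.0635


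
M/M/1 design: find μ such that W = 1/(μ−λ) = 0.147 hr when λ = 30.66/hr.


W = 1/(μ−λ) ⇒ μ − λ = 1/W = 1/0.147 = 6.8027
μ = λ + 1/W = 30.66 + 6.8027 = 37.4627 per hr

Final: 37.4627 /hr


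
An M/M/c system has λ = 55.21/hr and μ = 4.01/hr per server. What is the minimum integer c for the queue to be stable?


Stability requires cμ > λ ⇔ c > λ/μ.
λ/μ = 55.21/4.01 = 13.7681
Minimum integer c = ⌊13.7681⌋ + 1 = 14
Check: 14·4.01 = 56.14 > 55.21, while 13·4.01 = 52.13 ≤ 55.21

Final: 14 servers


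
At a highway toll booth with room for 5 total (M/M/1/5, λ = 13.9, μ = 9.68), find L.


ρ = 13.9/9.68 = 1.4360
L = ρ[1 − (K+1)ρ^K + Kρ^(K+1)] / [(1−ρ)(1−ρ^(K+1))]
Numerator: 1.4360·(1 − 6·6.105162 + 5·8.766710) = 11.778495
Denominator: (-0.4360)·(-7.766710) = 3.385901
L = 11.778495/3.385901 = 3.4787

Final: 3.4787


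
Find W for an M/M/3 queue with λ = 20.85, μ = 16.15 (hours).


a = 1.2910; ρ = 0.4303; P₀ = 0.266386
Lq = P₀·a^c·ρ/(c!(1−ρ)²) = 0.12669
Wq = Lq/λ = 0.12669/20.85 = 0.006076 hr
W = Wq + 1/μ = 0.006076 + 0.06192 = 0.06800 hr

Final: 0.06800 hr


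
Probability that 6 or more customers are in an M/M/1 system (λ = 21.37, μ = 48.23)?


ρ = 21.37/48.23 = 0.4431
P(N ≥ n) = ρ^n = 0.4431^6 = 0.007567

Final: 0.007567


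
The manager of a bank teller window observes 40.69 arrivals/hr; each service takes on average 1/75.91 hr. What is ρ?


ρ = λ/μ = 40.69/75.91 = 0.5360

Final: 0.5360


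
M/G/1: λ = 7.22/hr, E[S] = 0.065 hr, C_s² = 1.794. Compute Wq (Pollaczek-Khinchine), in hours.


ρ = λ·E[S] = 7.22·0.065 = 0.4693
E[S²] = E[S]²(1+C_s²) = 0.065²·(1+1.794) = 0.011805
Wq = λ·E[S²]/(2(1−ρ)) = 7.22·0.011805/(2·0.5307) = 0.08030 hr

Final: 0.08030 hr


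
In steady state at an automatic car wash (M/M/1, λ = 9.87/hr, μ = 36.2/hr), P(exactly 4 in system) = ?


ρ = 9.87/36.2 = 0.2727
P_n = (1−ρ)·ρ^n = (1 − 0.2727)·0.2727^4 = 0.7273·0.005526 = 0.004020

Final: 0.004020


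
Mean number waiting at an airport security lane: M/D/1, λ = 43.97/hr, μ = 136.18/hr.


ρ = 43.97/136.18 = 0.3229
M/D/1: Lq = ρ²/(2(1−ρ)) = 0.1043/(2·0.6771) = 0.07698

Final: 0.07698


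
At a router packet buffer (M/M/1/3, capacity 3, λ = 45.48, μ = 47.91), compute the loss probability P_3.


ρ = λ/μ = 45.48/47.91 = 0.9493
P_K = (1−ρ)ρ^K/(1−ρ^(K+1)) = (0.05072·0.855427)/(1 − 0.812039)
= 0.043387/0.187961 = 0.230832

Final: 0.230832


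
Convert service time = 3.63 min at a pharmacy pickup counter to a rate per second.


μ = 1/(service time) in consistent units.
1 second = 0.0166667 min, so μ = 0.0166667/3.63 = 0.004591 per second

Final: 0.004591 /sec


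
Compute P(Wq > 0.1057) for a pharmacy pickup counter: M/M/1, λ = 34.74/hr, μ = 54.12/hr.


ρ = 34.74/54.12 = 0.6419
P(Wq > t) = ρ·e^{−(μ−λ)t} = 0.6419·e^{−2.0485}
= 0.6419·0.128933 = 0.082763

Final: 0.082763


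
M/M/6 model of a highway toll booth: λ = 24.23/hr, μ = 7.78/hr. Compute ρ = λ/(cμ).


ρ = λ/(cμ) = 24.23/(6·7.78) = 24.23/46.68 = 0.5191

Final: 0.5191


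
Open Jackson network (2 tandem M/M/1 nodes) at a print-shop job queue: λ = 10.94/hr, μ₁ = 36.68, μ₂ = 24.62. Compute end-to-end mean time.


Each node sees arrival rate λ = 10.94/hr (tandem ⇒ throughput preserved).
W₁ = 1/(μ₁−λ) = 1/(36.68−10.94) = 0.03885 hr
W₂ = 1/(μ₂−λ) = 1/(24.62−10.94) = 0.07310 hr
W_total = W₁ + W₂ = 0.03885 + 0.07310 = 0.11195 hr

Final: 0.11195 hr


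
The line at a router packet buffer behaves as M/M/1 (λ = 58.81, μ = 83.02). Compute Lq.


ρ = 58.81/83.02 = 0.7084
Lq = ρ²/(1−ρ) = 0.5018/0.2916 = 1.7208

Final: 1.7208


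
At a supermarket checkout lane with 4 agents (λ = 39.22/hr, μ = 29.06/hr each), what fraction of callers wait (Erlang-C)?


a = λ/μ = 1.3496; ρ = a/4 = 0.3374
P₀ = 0.257817 (from M/M/c formula)
C(c,a) = [a^c/(c!(1−ρ))]·P₀ = [3.31778/(24·0.6626)]·0.257817
= 0.20864·0.257817 = 0.053790

Final: 0.053790


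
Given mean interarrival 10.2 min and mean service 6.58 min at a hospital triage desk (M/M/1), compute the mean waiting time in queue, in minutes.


λ = 60/10.2 = 5.8824 /hr
μ = 60/6.58 = 9.1185 /hr
ρ = λ/μ = 5.8824/9.1185 = 0.6451
Wq = ρ/(μ−λ) = 0.6451/(9.1185−5.8824) = 0.19934 hr
In minutes: 0.19934·60 = 11.960 min

Final: 11.960 min


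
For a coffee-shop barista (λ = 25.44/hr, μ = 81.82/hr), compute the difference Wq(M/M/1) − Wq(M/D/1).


ρ = 25.44/81.82 = 0.3109
Wq(M/M/1) = ρ/(μ−λ) = 0.3109/56.38 = 0.005515 hr
Wq(M/D/1) = ρ/(2(μ−λ)) = 0.002757 hr
Savings = 0.005515 − 0.002757 = 0.002757 hr

Final: 0.002757 hr


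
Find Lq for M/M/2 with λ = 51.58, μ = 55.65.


a = λ/μ = 0.9269; ρ = a/2 = 0.4634
P₀ = 0.366650
Lq = P₀·a^c·ρ / (c!·(1−ρ)²) = 0.366650·0.85908·0.4634/(2·0.28791)
= 0.25351

Final: 0.25351


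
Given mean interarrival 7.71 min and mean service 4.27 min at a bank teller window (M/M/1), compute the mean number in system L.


λ = 60/7.71 = 7.7821 /hr
μ = 60/4.27 = 14.0515 /hr
ρ = λ/μ = 7.7821/14.0515 = 0.5538
L = ρ/(1−ρ) = 0.5538/0.4462 = 1.2413

Final: 1.2413


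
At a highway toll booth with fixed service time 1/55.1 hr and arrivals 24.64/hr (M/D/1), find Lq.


ρ = 24.64/55.1 = 0.4472
M/D/1: Lq = ρ²/(2(1−ρ)) = 0.2000/(2·0.5528) = 0.18087

Final: 0.18087


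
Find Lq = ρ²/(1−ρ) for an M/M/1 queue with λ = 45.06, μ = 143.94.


ρ = 45.06/143.94 = 0.3130
Lq = ρ²/(1−ρ) = 0.09800/0.6870 = 0.1427

Final: 0.1427


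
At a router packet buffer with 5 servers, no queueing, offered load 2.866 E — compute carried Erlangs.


B(5,2.866) = 0.098742 (Erlang-B)
Carried load = a(1 − B) = 2.866·(1 − 0.098742) = 2.866·0.901258 = 2.5830 E

Final: 2.5830 Erlangs


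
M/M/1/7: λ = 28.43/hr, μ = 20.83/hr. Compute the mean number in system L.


ρ = 28.43/20.83 = 1.3649
L = ρ[1 − (K+1)ρ^K + Kρ^(K+1)] / [(1−ρ)(1−ρ^(K+1))]
Numerator: 1.3649·(1 − 8·8.822936 + 7·12.042058) = 20.078321
Denominator: (-0.3649)·(-11.042058) = 4.028787
L = 20.078321/4.028787 = 4.9837

Final: 4.9837


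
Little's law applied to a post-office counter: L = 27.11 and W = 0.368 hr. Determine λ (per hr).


λ = L/W = 27.11/0.368 = 73.6685 /hr

Final: 73.6685 /hr


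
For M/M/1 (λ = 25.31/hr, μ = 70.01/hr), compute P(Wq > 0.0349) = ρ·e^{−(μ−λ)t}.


ρ = 25.31/70.01 = 0.3615
P(Wq > t) = ρ·e^{−(μ−λ)t} = 0.3615·e^{−1.5600}
= 0.3615·0.210130 = 0.075966

Final: 0.075966


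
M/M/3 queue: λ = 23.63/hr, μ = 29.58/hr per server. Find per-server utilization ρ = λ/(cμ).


ρ = λ/(cμ) = 23.63/(3·29.58) = 23.63/88.74 = 0.2663

Final: 0.2663


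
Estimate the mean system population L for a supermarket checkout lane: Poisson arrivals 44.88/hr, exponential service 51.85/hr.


ρ = λ/μ = 44.88/51.85 = 0.8656
L = ρ/(1−ρ) = 0.8656/(1 − 0.8656) = 0.8656/0.1344 = 6.4390

Final: 6.4390


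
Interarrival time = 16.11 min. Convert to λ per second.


λ = 1/(interarrival time) in consistent units.
1 second = 0.0166667 min, so λ = 0.0166667/16.11 = 0.001035 per second

Final: 0.001035 /sec


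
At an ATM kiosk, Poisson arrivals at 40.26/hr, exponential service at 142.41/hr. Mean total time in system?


W = 1/(μ−λ) = 1/(142.41 − 40.26) = 1/102.15 = 0.009790 hr

Final: 0.009790 hr


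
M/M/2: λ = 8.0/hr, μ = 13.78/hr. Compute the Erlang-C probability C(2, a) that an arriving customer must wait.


a = λ/μ = 0.5806; ρ = a/2 = 0.2903
P₀ = 0.550056 (from M/M/c formula)
C(c,a) = [a^c/(c!(1−ρ))]·P₀ = [0.33704/(2·0.7097)]·0.550056
= 0.23744·0.550056 = 0.130608

Final: 0.130608


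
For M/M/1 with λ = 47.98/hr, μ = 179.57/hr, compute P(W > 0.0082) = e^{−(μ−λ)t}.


W ~ Exponential(μ−λ) for M/M/1.
μ − λ = 179.57 − 47.98 = 131.5900
P(W > t) = e^{−(μ−λ)t} = e^{−1.0790} = 0.339922

Final: 0.339922


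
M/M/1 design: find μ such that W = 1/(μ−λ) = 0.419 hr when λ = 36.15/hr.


W = 1/(μ−λ) ⇒ μ − λ = 1/W = 1/0.419 = 2.3866
μ = λ + 1/W = 36.15 + 2.3866 = 38.5366 per hr

Final: 38.5366 /hr


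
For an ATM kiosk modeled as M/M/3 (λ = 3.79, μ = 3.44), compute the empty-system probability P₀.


a = λ/μ = 3.79/3.44 = 1.1017; ρ = a/c = 0.3672
Σ_{k=0}^{2} a^k/k! (terms k=0..2) = 1.00000 + 1.10174 + 0.60692 = 2.70866
Tail: a^3/(3!(1−ρ)) = 1.33734/(6·0.6328) = 0.35226
P₀ = 1/(2.70866 + 0.35226) = 1/3.06092 = 0.326699

Final: 0.326699


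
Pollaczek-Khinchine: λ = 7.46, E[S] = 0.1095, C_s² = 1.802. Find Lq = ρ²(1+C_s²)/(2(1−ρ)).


ρ = λ·E[S] = 7.46·0.1095 = 0.8169
Lq = ρ²(1+C_s²)/(2(1−ρ)) = 0.6673·(1+1.802)/(2·0.1831)
= 0.6673·2.8020/0.3663 = 5.10487

Final: 5.10487


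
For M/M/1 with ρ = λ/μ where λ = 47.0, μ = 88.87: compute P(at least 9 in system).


ρ = 47.0/88.87 = 0.5289
P(N ≥ n) = ρ^n = 0.5289^9 = 0.003237

Final: 0.003237


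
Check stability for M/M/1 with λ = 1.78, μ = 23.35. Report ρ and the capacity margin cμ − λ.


Total capacity cμ = 1·23.35 = 23.35/hr
ρ = λ/(cμ) = 1.78/23.35 = 0.07623
Stable ⇔ ρ < 1: YES
Spare capacity = cμ − λ = 23.35 − 1.78 = 21.57/hr

Final: ρ = 0.07623; stable; margin = 21.57/hr


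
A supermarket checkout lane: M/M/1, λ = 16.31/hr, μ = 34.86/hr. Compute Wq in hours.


ρ = 16.31/34.86 = 0.4679
Wq = ρ/(μ−λ) = 0.4679/(34.86 − 16.31) = 0.4679/18.55 = 0.02522 hr

Final: 0.02522 hr


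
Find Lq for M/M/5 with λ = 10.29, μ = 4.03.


a = λ/μ = 2.5533; ρ = a/5 = 0.5107
P₀ = 0.075718
Lq = P₀·a^c·ρ / (c!·(1−ρ)²) = 0.075718·108.53046·0.5107/(120·0.23944)
= 0.14605

Final: 0.14605


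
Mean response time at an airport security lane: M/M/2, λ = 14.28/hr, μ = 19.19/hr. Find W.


a = 0.7441; ρ = 0.3721; P₀ = 0.457653
Lq = P₀·a^c·ρ/(c!(1−ρ)²) = 0.11957
Wq = Lq/λ = 0.11957/14.28 = 0.008373 hr
W = Wq + 1/μ = 0.008373 + 0.05211 = 0.06048 hr

Final: 0.06048 hr


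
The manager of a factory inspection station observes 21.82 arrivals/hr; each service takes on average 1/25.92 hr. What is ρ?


ρ = λ/μ = 21.82/25.92 = 0.8418

Final: 0.8418


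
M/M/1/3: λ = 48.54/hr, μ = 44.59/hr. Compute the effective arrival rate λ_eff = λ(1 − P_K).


ρ = 1.0886; P_K = (1−ρ)ρ^3/(1−ρ^4) = 0.282670
λ_eff = λ(1 − P_K) = 48.54·(1 − 0.282670) = 48.54·0.717330 = 34.8192 /hr

Final: 34.8192 /hr


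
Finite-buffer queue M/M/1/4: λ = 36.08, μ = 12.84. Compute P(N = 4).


ρ = λ/μ = 36.08/12.84 = 2.8100
P_K = (1−ρ)ρ^K/(1−ρ^(K+1)) = (-1.8100·62.345630)/(1 − 175.189279)
= -112.843649/-174.189279 = 0.647822

Final: 0.647822


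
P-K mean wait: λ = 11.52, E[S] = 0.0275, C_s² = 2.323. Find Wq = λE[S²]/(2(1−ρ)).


ρ = λ·E[S] = 11.52·0.0275 = 0.3168
E[S²] = E[S]²(1+C_s²) = 0.0275²·(1+2.323) = 0.002513
Wq = λ·E[S²]/(2(1−ρ)) = 11.52·0.002513/(2·0.6832) = 0.02119 hr

Final: 0.02119 hr


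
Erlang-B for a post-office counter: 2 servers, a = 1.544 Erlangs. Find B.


B(c,a) = (a^c/c!) / Σ_{k=0}^{c} a^k/k!
a^2/2! = 1.191968
Σ terms (k=0..2): 1.00000 + 1.54400 + 1.19197 = 3.735968
B = 1.191968/3.735968 = 0.319052

Final: 0.319052


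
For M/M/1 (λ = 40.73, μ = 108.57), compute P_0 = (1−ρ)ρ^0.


ρ = 40.73/108.57 = 0.3751
P_n = (1−ρ)·ρ^n = (1 − 0.3751)·0.3751^0 = 0.6249·1.000000 = 0.624850

Final: 0.624850


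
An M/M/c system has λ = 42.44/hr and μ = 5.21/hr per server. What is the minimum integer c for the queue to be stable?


Stability requires cμ > λ ⇔ c > λ/μ.
λ/μ = 42.44/5.21 = 8.1459
Minimum integer c = ⌊8.1459⌋ + 1 = 9
Check: 9·5.21 = 46.89 > 42.44, while 8·5.21 = 41.68 ≤ 42.44

Final: 9 servers


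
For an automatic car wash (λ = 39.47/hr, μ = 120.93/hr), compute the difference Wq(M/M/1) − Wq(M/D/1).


ρ = 39.47/120.93 = 0.3264
Wq(M/M/1) = ρ/(μ−λ) = 0.3264/81.46 = 0.004007 hr
Wq(M/D/1) = ρ/(2(μ−λ)) = 0.002003 hr
Savings = 0.004007 − 0.002003 = 0.002003 hr

Final: 0.002003 hr


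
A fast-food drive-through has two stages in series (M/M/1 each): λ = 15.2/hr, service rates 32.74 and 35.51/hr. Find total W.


Each node sees arrival rate λ = 15.2/hr (tandem ⇒ throughput preserved).
W₁ = 1/(μ₁−λ) = 1/(32.74−15.2) = 0.05701 hr
W₂ = 1/(μ₂−λ) = 1/(35.51−15.2) = 0.04924 hr
W_total = W₁ + W₂ = 0.05701 + 0.04924 = 0.10625 hr

Final: 0.10625 hr


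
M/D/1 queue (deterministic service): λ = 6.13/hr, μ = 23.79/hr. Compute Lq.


ρ = 6.13/23.79 = 0.2577
M/D/1: Lq = ρ²/(2(1−ρ)) = 0.06639/(2·0.7423) = 0.04472

Final: 0.04472


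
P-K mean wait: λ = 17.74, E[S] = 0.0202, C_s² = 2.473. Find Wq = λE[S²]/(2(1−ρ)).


ρ = λ·E[S] = 17.74·0.0202 = 0.3583
E[S²] = E[S]²(1+C_s²) = 0.0202²·(1+2.473) = 0.001417
Wq = λ·E[S²]/(2(1−ρ)) = 17.74·0.001417/(2·0.6417) = 0.01959 hr

Final: 0.01959 hr


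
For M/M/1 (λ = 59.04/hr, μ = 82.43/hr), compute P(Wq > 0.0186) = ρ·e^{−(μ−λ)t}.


ρ = 59.04/82.43 = 0.7162
P(Wq > t) = ρ·e^{−(μ−λ)t} = 0.7162·e^{−0.4351}
= 0.7162·0.647230 = 0.463574

Final: 0.463574


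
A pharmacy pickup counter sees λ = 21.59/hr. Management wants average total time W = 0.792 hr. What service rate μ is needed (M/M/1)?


W = 1/(μ−λ) ⇒ μ − λ = 1/W = 1/0.792 = 1.2626
μ = λ + 1/W = 21.59 + 1.2626 = 22.8526 per hr

Final: 22.8526 /hr


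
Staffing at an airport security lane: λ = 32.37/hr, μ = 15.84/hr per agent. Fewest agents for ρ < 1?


Stability requires cμ > λ ⇔ c > λ/μ.
λ/μ = 32.37/15.84 = 2.0436
Minimum integer c = ⌊2.0436⌋ + 1 = 3
Check: 3·15.84 = 47.52 > 32.37, while 2·15.84 = 31.68 ≤ 32.37

Final: 3 servers


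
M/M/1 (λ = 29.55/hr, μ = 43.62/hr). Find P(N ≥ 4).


ρ = 29.55/43.62 = 0.6774
P(N ≥ n) = ρ^n = 0.6774^4 = 0.210614

Final: 0.210614


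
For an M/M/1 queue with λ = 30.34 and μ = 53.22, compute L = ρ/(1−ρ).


ρ = λ/μ = 30.34/53.22 = 0.5701
L = ρ/(1−ρ) = 0.5701/(1 − 0.5701) = 0.5701/0.4299 = 1.3260

Final: 1.3260


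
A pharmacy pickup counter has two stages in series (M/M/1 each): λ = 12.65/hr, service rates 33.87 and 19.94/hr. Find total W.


Each node sees arrival rate λ = 12.65/hr (tandem ⇒ throughput preserved).
W₁ = 1/(μ₁−λ) = 1/(33.87−12.65) = 0.04713 hr
W₂ = 1/(μ₂−λ) = 1/(19.94−12.65) = 0.13717 hr
W_total = W₁ + W₂ = 0.04713 + 0.13717 = 0.18430 hr

Final: 0.18430 hr


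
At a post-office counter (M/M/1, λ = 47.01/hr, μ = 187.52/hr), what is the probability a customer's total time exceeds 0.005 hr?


W ~ Exponential(μ−λ) for M/M/1.
μ − λ = 187.52 − 47.01 = 140.5100
P(W > t) = e^{−(μ−λ)t} = e^{−0.7026} = 0.495321

Final: 0.495321


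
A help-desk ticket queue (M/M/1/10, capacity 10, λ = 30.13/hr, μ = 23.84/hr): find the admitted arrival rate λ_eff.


ρ = 1.2638; P_K = (1−ρ)ρ^10/(1−ρ^11) = 0.225957
λ_eff = λ(1 − P_K) = 30.13·(1 − 0.225957) = 30.13·0.774043 = 23.3219 /hr

Final: 23.3219 /hr


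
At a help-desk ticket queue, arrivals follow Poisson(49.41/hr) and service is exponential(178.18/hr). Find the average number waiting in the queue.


ρ = 49.41/178.18 = 0.2773
Lq = ρ²/(1−ρ) = 0.07690/0.7227 = 0.1064

Final: 0.1064


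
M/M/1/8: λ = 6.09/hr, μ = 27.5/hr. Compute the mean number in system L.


ρ = 6.09/27.5 = 0.2215
L = ρ[1 − (K+1)ρ^K + Kρ^(K+1)] / [(1−ρ)(1−ρ^(K+1))]
Numerator: 0.2215·(1 − 9·0.000005785 + 8·0.000001281) = 0.221445
Denominator: (0.7785)·(0.999999) = 0.778544
L = 0.221445/0.778544 = 0.2844

Final: 0.2844


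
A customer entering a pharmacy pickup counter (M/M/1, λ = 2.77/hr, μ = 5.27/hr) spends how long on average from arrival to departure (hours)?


W = 1/(μ−λ) = 1/(5.27 − 2.77) = 1/2.50 = 0.4000 hr

Final: 0.4000 hr


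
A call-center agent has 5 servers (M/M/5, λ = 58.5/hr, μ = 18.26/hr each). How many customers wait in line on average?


a = λ/μ = 3.2037; ρ = a/5 = 0.6407
P₀ = 0.036990
Lq = P₀·a^c·ρ / (c!·(1−ρ)²) = 0.036990·337.50131·0.6407/(120·0.12906)
= 0.51649

Final: 0.51649


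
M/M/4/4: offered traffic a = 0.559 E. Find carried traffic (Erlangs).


B(4,0.559) = 0.002327 (Erlang-B)
Carried load = a(1 − B) = 0.559·(1 − 0.002327) = 0.559·0.997673 = 0.5577 E

Final: 0.5577 Erlangs


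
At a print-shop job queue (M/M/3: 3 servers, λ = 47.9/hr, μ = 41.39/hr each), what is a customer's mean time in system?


a = 1.1573; ρ = 0.3858; P₀ = 0.307929
Lq = P₀·a^c·ρ/(c!(1−ρ)²) = 0.08133
Wq = Lq/λ = 0.08133/47.9 = 0.001698 hr
W = Wq + 1/μ = 0.001698 + 0.02416 = 0.02586 hr

Final: 0.02586 hr


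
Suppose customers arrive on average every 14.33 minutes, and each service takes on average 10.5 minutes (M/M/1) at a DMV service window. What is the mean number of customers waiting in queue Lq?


λ = 60/14.33 = 4.1870 /hr
μ = 60/10.5 = 5.7143 /hr
ρ = λ/μ = 4.1870/5.7143 = 0.7327
Lq = ρ²/(1−ρ) = 0.5369/0.2673 = 2.0088

Final: 2.0088


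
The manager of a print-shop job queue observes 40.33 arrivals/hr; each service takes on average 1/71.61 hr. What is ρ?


ρ = λ/μ = 40.33/71.61 = 0.5632

Final: 0.5632


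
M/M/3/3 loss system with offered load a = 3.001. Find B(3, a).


B(c,a) = (a^c/c!) / Σ_{k=0}^{c} a^k/k!
a^3/3! = 4.504502
Σ terms (k=0..3): 1.00000 + 3.00100 + 4.50300 + 4.50450 = 13.008502
B = 4.504502/13.008502 = 0.346274

Final: 0.346274
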